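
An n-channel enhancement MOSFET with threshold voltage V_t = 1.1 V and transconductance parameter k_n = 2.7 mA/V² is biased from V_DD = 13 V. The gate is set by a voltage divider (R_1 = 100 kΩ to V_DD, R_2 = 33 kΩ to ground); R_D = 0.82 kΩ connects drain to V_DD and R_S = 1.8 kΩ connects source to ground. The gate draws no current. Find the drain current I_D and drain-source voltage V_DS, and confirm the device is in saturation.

I_D ≈ 0.76 mA, V_DS ≈ 11 V

V_G = V_DD·R_2/(R_1+R_2) = 13×33/133 = 3.23 V.
Assume saturation: I_D = (k_n/2)(V_GS − V_t)² with V_GS = V_G − I_D·R_S = 3.23 − 1.8·I_D.
Substituting gives 4.37·I_D² − 11.3·I_D + 6.1 = 0, with roots I_D = 0.763 or 1.83 mA.
The root I_D = 1.83 mA gives V_GS = -0.0634 V ≤ V_t, so take I_D = 0.763 mA.
Then V_GS = 1.85 V and V_DS = V_DD − I_D(R_D+R_S) = 13 − 0.763×2.62 = 11 V.
Saturation requires V_DS ≥ V_GS − V_t = 0.752 V; 11 ≥ 0.752 ✓.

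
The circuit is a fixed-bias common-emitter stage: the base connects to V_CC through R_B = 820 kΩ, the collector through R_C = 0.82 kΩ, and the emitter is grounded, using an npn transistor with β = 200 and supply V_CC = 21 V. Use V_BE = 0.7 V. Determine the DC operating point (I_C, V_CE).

Base loop: V_CC = I_B·R_B + V_BE, so I_B = (21 − 0.7)/820 kΩ = 0.0248 mA.
In the active region I_C = β·I_B = 200 × 0.0248 = 4.95 mA.
Collector loop: V_CE = V_CC − I_C·R_C = 21 − 4.95×0.82 = 16.9 V.
Since V_CE = 16.9 V > V_CE(sat) ≈ 0.2 V, the transistor is in the active region as assumed.

I_C ≈ 5 mA, V_CE ≈ 17 V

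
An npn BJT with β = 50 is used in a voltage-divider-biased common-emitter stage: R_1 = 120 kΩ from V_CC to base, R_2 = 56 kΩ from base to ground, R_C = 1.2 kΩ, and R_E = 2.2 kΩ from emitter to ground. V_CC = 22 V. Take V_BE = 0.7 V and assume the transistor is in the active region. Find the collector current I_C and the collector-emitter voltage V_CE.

Thevenize the base divider: V_Th = V_CC·R_2/(R_1+R_2) = 22×56/176 = 7 V, R_Th = R_1‖R_2 = 38.2 kΩ.
Base-emitter loop: V_Th = I_B·R_Th + V_BE + (β+1)I_B·R_E, so I_B = (7 − 0.7) / (38.2 + 51×2.2) = 0.0419 mA.
I_C = β·I_B = 50×0.0419 = 2.09 mA, and I_E = (β+1)I_B = 2.14 mA.
V_CE = V_CC − I_C·R_C − I_E·R_E = 22 − 2.09×1.2 − 2.14×2.2 = 14.8 V.
V_CE = 14.8 V > 0.2 V confirms active-region operation.

I_C ≈ 2.1 mA, V_CE ≈ 15 V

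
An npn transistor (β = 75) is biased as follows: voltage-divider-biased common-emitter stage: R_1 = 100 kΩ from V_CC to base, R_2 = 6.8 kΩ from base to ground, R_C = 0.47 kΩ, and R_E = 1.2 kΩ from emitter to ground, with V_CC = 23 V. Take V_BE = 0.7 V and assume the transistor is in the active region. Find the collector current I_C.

I_C ≈ 0.59 mA

Thevenize the base divider: V_Th = V_CC·R_2/(R_1+R_2) = 23×6.8/107 = 1.46 V, R_Th = R_1‖R_2 = 6.37 kΩ.
Base-emitter loop: V_Th = I_B·R_Th + V_BE + (β+1)I_B·R_E, so I_B = (1.46 − 0.7) / (6.37 + 76×1.2) = 0.00783 mA.
I_C = β·I_B = 75×0.00783 = 0.588 mA, and I_E = (β+1)I_B = 0.595 mA.
V_CE = V_CC − I_C·R_C − I_E·R_E = 23 − 0.588×0.47 − 0.595×1.2 = 22 V.
V_CE = 22 V > 0.2 V confirms active-region operation.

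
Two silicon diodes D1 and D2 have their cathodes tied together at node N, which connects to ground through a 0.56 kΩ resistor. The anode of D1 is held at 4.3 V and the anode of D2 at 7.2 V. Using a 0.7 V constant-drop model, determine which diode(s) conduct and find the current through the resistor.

Only D2 conducts; I_R ≈ 12 mA

Assume both conduct. Then node N would need to be at both 4.3−0.7 = 3.6 V and 7.2−0.7 = 6.5 V, which is impossible.
Assume only D2 conducts: V_N = 7.2 − 0.7 = 6.5 V, so I_R = 6.5/0.56 = 11.6 mA.
Check D1: its anode-to-cathode voltage is 4.3 − 6.5 = -2.2 V < 0.7 V, so it is off. The assumption is consistent.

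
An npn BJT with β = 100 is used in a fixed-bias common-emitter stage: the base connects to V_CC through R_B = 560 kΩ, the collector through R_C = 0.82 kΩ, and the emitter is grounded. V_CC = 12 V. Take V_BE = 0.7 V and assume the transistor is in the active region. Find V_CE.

V_CE ≈ 10 V

Base loop: V_CC = I_B·R_B + V_BE, so I_B = (12 − 0.7)/560 kΩ = 0.0202 mA.
In the active region I_C = β·I_B = 100 × 0.0202 = 2.02 mA.
Collector loop: V_CE = V_CC − I_C·R_C = 12 − 2.02×0.82 = 10.3 V.
Since V_CE = 10.3 V > V_CE(sat) ≈ 0.2 V, the transistor is in the active region as assumed.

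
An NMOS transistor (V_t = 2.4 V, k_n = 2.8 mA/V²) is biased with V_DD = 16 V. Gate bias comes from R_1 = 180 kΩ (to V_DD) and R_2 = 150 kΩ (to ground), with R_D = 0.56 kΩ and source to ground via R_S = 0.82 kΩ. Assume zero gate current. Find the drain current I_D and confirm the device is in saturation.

I_D ≈ 3.9 mA

V_G = V_DD·R_2/(R_1+R_2) = 16×150/330 = 7.27 V.
Assume saturation: I_D = (k_n/2)(V_GS − V_t)² with V_GS = V_G − I_D·R_S = 7.27 − 0.82·I_D.
Substituting gives 0.941·I_D² − 12.2·I_D + 33.2 = 0, with roots I_D = 3.91 or 9.04 mA.
The root I_D = 9.04 mA gives V_GS = -0.141 V ≤ V_t, so take I_D = 3.91 mA.
Then V_GS = 4.07 V and V_DS = V_DD − I_D(R_D+R_S) = 16 − 3.91×1.38 = 10.6 V.
Saturation requires V_DS ≥ V_GS − V_t = 1.67 V; 10.6 ≥ 1.67 ✓.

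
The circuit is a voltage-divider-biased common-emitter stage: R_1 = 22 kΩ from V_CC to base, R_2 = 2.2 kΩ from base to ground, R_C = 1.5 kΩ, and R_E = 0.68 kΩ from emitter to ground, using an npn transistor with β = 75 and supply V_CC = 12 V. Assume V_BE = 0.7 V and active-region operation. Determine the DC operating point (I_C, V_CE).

I_C ≈ 0.55 mA, V_CE ≈ 11 V

Thevenize the base divider: V_Th = V_CC·R_2/(R_1+R_2) = 12×2.2/24.2 = 1.09 V, R_Th = R_1‖R_2 = 2 kΩ.
Base-emitter loop: V_Th = I_B·R_Th + V_BE + (β+1)I_B·R_E, so I_B = (1.09 − 0.7) / (2 + 76×0.68) = 0.00728 mA.
I_C = β·I_B = 75×0.00728 = 0.546 mA, and I_E = (β+1)I_B = 0.553 mA.
V_CE = V_CC − I_C·R_C − I_E·R_E = 12 − 0.546×1.5 − 0.553×0.68 = 10.8 V.
V_CE = 10.8 V > 0.2 V confirms active-region operation.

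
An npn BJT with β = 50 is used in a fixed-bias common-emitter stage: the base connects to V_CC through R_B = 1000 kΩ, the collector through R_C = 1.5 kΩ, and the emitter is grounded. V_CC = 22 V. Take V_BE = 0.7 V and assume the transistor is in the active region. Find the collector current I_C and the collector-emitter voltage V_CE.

Base loop: V_CC = I_B·R_B + V_BE, so I_B = (22 − 0.7)/1000 kΩ = 0.0213 mA.
In the active region I_C = β·I_B = 50 × 0.0213 = 1.06 mA.
Collector loop: V_CE = V_CC − I_C·R_C = 22 − 1.06×1.5 = 20.4 V.
Since V_CE = 20.4 V > V_CE(sat) ≈ 0.2 V, the transistor is in the active region as assumed.

I_C ≈ 1.1 mA, V_CE ≈ 20 V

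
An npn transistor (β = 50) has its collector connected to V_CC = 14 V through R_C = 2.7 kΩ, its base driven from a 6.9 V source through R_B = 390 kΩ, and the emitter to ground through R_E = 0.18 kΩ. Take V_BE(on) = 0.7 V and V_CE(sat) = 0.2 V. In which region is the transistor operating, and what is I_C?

Assume active. Base-emitter loop: I_B = (V_BB − V_BE)/(R_B + (β+1)R_E) = (6.9 − 0.7)/(390 + 51×0.18) = 0.0155 mA.
I_C = β·I_B = 50×0.0155 = 0.777 mA.
V_CE = V_CC − I_C·R_C − I_E·R_E = 14 − 0.777×2.7 − 0.792×0.18 = 11.8 V > V_CE(sat), so the active-region assumption holds.

active; I_C ≈ 0.78 mA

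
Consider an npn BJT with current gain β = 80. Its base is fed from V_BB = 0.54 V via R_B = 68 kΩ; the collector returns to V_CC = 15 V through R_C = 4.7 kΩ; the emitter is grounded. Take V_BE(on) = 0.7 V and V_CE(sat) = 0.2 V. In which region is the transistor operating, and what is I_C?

V_BB = 0.54 V ≤ V_BE(on) = 0.7 V, so the base-emitter junction is not forward biased.
The transistor is in cutoff: I_B = I_C = 0.

cutoff; I_C ≈ 0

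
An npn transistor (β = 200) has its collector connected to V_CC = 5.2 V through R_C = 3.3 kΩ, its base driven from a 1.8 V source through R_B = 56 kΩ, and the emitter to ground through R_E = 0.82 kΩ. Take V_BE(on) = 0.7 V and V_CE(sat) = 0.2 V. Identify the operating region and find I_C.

active; I_C ≈ 1 mA

Assume active. Base-emitter loop: I_B = (V_BB − V_BE)/(R_B + (β+1)R_E) = (1.8 − 0.7)/(56 + 201×0.82) = 0.00498 mA.
I_C = β·I_B = 200×0.00498 = 0.996 mA.
V_CE = V_CC − I_C·R_C − I_E·R_E = 5.2 − 0.996×3.3 − 1×0.82 = 1.09 V > V_CE(sat), so the active-region assumption holds.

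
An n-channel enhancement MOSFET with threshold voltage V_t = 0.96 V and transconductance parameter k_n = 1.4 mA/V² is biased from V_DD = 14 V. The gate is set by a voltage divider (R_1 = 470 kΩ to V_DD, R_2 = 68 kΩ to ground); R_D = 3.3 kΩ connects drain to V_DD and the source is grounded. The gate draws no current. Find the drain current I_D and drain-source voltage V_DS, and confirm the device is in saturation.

I_D ≈ 0.46 mA, V_DS ≈ 12 V

V_G = V_DD·R_2/(R_1+R_2) = 14×68/538 = 1.77 V. With the source grounded, V_GS = V_G = 1.77 V.
Assume saturation: I_D = (k_n/2)(V_GS − V_t)² = (1.4/2)×(1.77 − 0.96)² = 0.7×0.81² = 0.459 mA.
V_DS = V_DD − I_D·R_D = 14 − 0.459×3.3 = 12.5 V.
Saturation requires V_DS ≥ V_GS − V_t = 0.81 V; 12.5 ≥ 0.81 ✓.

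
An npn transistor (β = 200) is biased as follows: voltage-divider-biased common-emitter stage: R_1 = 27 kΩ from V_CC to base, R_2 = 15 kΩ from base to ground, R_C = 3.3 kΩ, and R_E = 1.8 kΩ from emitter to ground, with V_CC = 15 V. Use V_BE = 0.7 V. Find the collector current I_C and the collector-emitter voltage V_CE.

Thevenize the base divider: V_Th = V_CC·R_2/(R_1+R_2) = 15×15/42 = 5.36 V, R_Th = R_1‖R_2 = 9.64 kΩ.
Base-emitter loop: V_Th = I_B·R_Th + V_BE + (β+1)I_B·R_E, so I_B = (5.36 − 0.7) / (9.64 + 201×1.8) = 0.0125 mA.
I_C = β·I_B = 200×0.0125 = 2.51 mA, and I_E = (β+1)I_B = 2.52 mA.
V_CE = V_CC − I_C·R_C − I_E·R_E = 15 − 2.51×3.3 − 2.52×1.8 = 2.19 V.
V_CE = 2.19 V > 0.2 V confirms active-region operation.

I_C ≈ 2.5 mA, V_CE ≈ 2.2 V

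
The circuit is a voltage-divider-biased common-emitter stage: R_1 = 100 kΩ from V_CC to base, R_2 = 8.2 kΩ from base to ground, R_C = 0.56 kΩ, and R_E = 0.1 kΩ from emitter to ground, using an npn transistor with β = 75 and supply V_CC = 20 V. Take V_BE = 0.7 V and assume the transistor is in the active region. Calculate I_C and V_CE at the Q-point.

I_C ≈ 4 mA, V_CE ≈ 17 V

Thevenize the base divider: V_Th = V_CC·R_2/(R_1+R_2) = 20×8.2/108 = 1.52 V, R_Th = R_1‖R_2 = 7.58 kΩ.
Base-emitter loop: V_Th = I_B·R_Th + V_BE + (β+1)I_B·R_E, so I_B = (1.52 − 0.7) / (7.58 + 76×0.1) = 0.0537 mA.
I_C = β·I_B = 75×0.0537 = 4.03 mA, and I_E = (β+1)I_B = 4.08 mA.
V_CE = V_CC − I_C·R_C − I_E·R_E = 20 − 4.03×0.56 − 4.08×0.1 = 17.3 V.
V_CE = 17.3 V > 0.2 V confirms active-region operation.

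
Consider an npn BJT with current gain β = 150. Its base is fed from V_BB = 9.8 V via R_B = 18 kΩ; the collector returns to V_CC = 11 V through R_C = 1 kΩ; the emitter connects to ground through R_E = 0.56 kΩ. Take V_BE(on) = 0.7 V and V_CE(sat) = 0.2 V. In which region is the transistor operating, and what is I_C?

saturation; I_C ≈ 6.8 mA

Assume active: I_B = (9.8 − 0.7)/(18 + 151×0.56) = 0.0887 mA, I_C = β·I_B = 13.3 mA.
Then V_CE = 11 − 13.3×1 − 13.4×0.56 = -9.81 V < 0.2 V — the active assumption fails.
Re-solve with V_CE = 0.2 V. KCL at the emitter: V_E/R_E = (V_BB−0.7−V_E)/R_B + (V_CC−0.2−V_E)/R_C, giving V_E = 3.98 V.
I_C = (V_CC − 0.2 − V_E)/R_C = (10.8 − 3.98)/1 = 6.82 mA.
Check: I_B = (9.1 − 3.98)/18 = 0.284 mA, and β·I_B = 42.7 mA > I_C, confirming saturation.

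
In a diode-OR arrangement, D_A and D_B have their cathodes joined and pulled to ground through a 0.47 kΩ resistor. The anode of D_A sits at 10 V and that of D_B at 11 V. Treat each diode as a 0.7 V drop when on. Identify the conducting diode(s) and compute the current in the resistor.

Assume both conduct. Then node N would need to be at both 10−0.7 = 9.3 V and 11−0.7 = 10.3 V, which is impossible.
Assume only D_B conducts: V_N = 11 − 0.7 = 10.3 V, so I_R = 10.3/0.47 = 21.9 mA.
Check D_A: its anode-to-cathode voltage is 10 − 10.3 = -0.3 V < 0.7 V, so it is off. The assumption is consistent.

Only D_B conducts; I_R ≈ 22 mA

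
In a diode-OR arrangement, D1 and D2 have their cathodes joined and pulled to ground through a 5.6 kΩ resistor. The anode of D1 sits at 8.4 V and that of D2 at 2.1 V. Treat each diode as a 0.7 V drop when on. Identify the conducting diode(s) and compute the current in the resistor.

Assume both conduct. Then node N would need to be at both 8.4−0.7 = 7.7 V and 2.1−0.7 = 1.4 V, which is impossible.
Assume only D1 conducts: V_N = 8.4 − 0.7 = 7.7 V, so I_R = 7.7/5.6 = 1.38 mA.
Check D2: its anode-to-cathode voltage is 2.1 − 7.7 = -5.6 V < 0.7 V, so it is off. The assumption is consistent.

Only D1 conducts; I_R ≈ 1.4 mA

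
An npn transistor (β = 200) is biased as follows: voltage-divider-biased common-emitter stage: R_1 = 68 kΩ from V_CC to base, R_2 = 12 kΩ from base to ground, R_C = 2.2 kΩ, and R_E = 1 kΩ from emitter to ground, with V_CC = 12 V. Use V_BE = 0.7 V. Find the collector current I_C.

Thevenize the base divider: V_Th = V_CC·R_2/(R_1+R_2) = 12×12/80 = 1.8 V, R_Th = R_1‖R_2 = 10.2 kΩ.
Base-emitter loop: V_Th = I_B·R_Th + V_BE + (β+1)I_B·R_E, so I_B = (1.8 − 0.7) / (10.2 + 201×1) = 0.00521 mA.
I_C = β·I_B = 200×0.00521 = 1.04 mA, and I_E = (β+1)I_B = 1.05 mA.
V_CE = V_CC − I_C·R_C − I_E·R_E = 12 − 1.04×2.2 − 1.05×1 = 8.66 V.
V_CE = 8.66 V > 0.2 V confirms active-region operation.

I_C ≈ 1 mA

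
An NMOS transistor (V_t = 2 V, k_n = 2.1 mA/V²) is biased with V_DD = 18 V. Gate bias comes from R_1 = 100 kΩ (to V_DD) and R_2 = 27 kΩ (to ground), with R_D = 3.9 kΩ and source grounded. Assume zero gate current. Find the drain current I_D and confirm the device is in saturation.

V_G = V_DD·R_2/(R_1+R_2) = 18×27/127 = 3.83 V. With the source grounded, V_GS = V_G = 3.83 V.
Assume saturation: I_D = (k_n/2)(V_GS − V_t)² = (2.1/2)×(3.83 − 2)² = 1.05×1.83² = 3.5 mA.
V_DS = V_DD − I_D·R_D = 18 − 3.5×3.9 = 4.33 V.
Saturation requires V_DS ≥ V_GS − V_t = 1.83 V; 4.33 ≥ 1.83 ✓.

I_D ≈ 3.5 mA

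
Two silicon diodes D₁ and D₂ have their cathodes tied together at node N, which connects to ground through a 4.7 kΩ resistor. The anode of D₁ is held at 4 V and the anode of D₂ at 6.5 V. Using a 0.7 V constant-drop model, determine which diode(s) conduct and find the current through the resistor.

Only D₂ conducts; I_R ≈ 1.2 mA

Assume both conduct. Then node N would need to be at both 4−0.7 = 3.3 V and 6.5−0.7 = 5.8 V, which is impossible.
Assume only D₂ conducts: V_N = 6.5 − 0.7 = 5.8 V, so I_R = 5.8/4.7 = 1.23 mA.
Check D₁: its anode-to-cathode voltage is 4 − 5.8 = -1.8 V < 0.7 V, so it is off. The assumption is consistent.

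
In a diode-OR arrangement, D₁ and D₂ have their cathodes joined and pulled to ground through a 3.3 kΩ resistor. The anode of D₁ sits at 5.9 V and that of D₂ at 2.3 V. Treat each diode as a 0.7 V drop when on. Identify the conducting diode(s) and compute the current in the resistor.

Assume both conduct. Then node N would need to be at both 5.9−0.7 = 5.2 V and 2.3−0.7 = 1.6 V, which is impossible.
Assume only D₁ conducts: V_N = 5.9 − 0.7 = 5.2 V, so I_R = 5.2/3.3 = 1.58 mA.
Check D₂: its anode-to-cathode voltage is 2.3 − 5.2 = -2.9 V < 0.7 V, so it is off. The assumption is consistent.

Only D₁ conducts; I_R ≈ 1.6 mA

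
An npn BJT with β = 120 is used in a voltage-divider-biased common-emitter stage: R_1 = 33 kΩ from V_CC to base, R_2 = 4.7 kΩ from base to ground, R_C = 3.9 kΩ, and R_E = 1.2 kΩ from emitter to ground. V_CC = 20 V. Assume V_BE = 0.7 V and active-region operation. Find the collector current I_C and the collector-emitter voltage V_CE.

I_C ≈ 1.4 mA, V_CE ≈ 13 V

Thevenize the base divider: V_Th = V_CC·R_2/(R_1+R_2) = 20×4.7/37.7 = 2.49 V, R_Th = R_1‖R_2 = 4.11 kΩ.
Base-emitter loop: V_Th = I_B·R_Th + V_BE + (β+1)I_B·R_E, so I_B = (2.49 − 0.7) / (4.11 + 121×1.2) = 0.012 mA.
I_C = β·I_B = 120×0.012 = 1.44 mA, and I_E = (β+1)I_B = 1.45 mA.
V_CE = V_CC − I_C·R_C − I_E·R_E = 20 − 1.44×3.9 − 1.45×1.2 = 12.6 V.
V_CE = 12.6 V > 0.2 V confirms active-region operation.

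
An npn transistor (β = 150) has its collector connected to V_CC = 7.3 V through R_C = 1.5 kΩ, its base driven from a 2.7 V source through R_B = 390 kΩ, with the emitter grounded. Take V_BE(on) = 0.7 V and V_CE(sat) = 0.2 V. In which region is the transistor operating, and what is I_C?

active; I_C ≈ 0.77 mA

Assume active. Base-emitter loop: I_B = (V_BB − V_BE)/R_B = (2.7 − 0.7)/390 = 0.00513 mA.
I_C = β·I_B = 150×0.00513 = 0.769 mA.
V_CE = V_CC − I_C·R_C = 7.3 − 0.769×1.5 = 6.15 V > V_CE(sat), so the active-region assumption holds.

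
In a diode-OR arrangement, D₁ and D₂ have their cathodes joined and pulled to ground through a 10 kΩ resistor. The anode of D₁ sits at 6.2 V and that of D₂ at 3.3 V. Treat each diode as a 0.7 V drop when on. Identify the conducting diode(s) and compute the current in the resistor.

Only D₁ conducts; I_R ≈ 0.55 mA

Assume both conduct. Then node N would need to be at both 6.2−0.7 = 5.5 V and 3.3−0.7 = 2.6 V, which is impossible.
Assume only D₁ conducts: V_N = 6.2 − 0.7 = 5.5 V, so I_R = 5.5/10 = 0.55 mA.
Check D₂: its anode-to-cathode voltage is 3.3 − 5.5 = -2.2 V < 0.7 V, so it is off. The assumption is consistent.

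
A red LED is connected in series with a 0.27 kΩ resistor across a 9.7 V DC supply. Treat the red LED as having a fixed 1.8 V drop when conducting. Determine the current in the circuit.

I ≈ 29 mA

KVL around the loop: 9.7 = V_D + I·R = 1.8 + I × 0.27 kΩ.
So I = (9.7 − 1.8) / 0.27 kΩ = 7.9 / 0.27 = 29.3 mA.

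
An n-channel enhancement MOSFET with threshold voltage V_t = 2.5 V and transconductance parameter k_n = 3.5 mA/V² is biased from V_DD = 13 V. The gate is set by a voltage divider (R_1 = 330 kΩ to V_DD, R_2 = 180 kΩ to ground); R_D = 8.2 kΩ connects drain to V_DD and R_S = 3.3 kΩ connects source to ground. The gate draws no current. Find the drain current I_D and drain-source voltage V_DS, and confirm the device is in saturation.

V_G = V_DD·R_2/(R_1+R_2) = 13×180/510 = 4.59 V.
Assume saturation: I_D = (k_n/2)(V_GS − V_t)² with V_GS = V_G − I_D·R_S = 4.59 − 3.3·I_D.
Substituting gives 19.1·I_D² − 25.1·I_D + 7.63 = 0, with roots I_D = 0.475 or 0.843 mA.
The root I_D = 0.843 mA gives V_GS = 1.81 V ≤ V_t, so take I_D = 0.475 mA.
Then V_GS = 3.02 V and V_DS = V_DD − I_D(R_D+R_S) = 13 − 0.475×11.5 = 7.54 V.
Saturation requires V_DS ≥ V_GS − V_t = 0.521 V; 7.54 ≥ 0.521 ✓.

I_D ≈ 0.47 mA, V_DS ≈ 7.5 V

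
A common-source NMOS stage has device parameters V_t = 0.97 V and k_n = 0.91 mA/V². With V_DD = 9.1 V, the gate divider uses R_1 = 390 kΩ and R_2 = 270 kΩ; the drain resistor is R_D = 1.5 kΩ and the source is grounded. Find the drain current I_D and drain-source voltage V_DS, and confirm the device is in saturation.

V_G = V_DD·R_2/(R_1+R_2) = 9.1×270/660 = 3.72 V. With the source grounded, V_GS = V_G = 3.72 V.
Assume saturation: I_D = (k_n/2)(V_GS − V_t)² = (0.91/2)×(3.72 − 0.97)² = 0.455×2.75² = 3.45 mA.
V_DS = V_DD − I_D·R_D = 9.1 − 3.45×1.5 = 3.93 V.
Saturation requires V_DS ≥ V_GS − V_t = 2.75 V; 3.93 ≥ 2.75 ✓.

I_D ≈ 3.4 mA, V_DS ≈ 3.9 V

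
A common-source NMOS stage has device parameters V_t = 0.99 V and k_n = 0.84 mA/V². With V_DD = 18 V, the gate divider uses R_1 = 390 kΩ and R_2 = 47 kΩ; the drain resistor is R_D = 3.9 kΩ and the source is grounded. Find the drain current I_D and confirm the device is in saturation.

V_G = V_DD·R_2/(R_1+R_2) = 18×47/437 = 1.94 V. With the source grounded, V_GS = V_G = 1.94 V.
Assume saturation: I_D = (k_n/2)(V_GS − V_t)² = (0.84/2)×(1.94 − 0.99)² = 0.42×0.946² = 0.376 mA.
V_DS = V_DD − I_D·R_D = 18 − 0.376×3.9 = 16.5 V.
Saturation requires V_DS ≥ V_GS − V_t = 0.946 V; 16.5 ≥ 0.946 ✓.

I_D ≈ 0.38 mA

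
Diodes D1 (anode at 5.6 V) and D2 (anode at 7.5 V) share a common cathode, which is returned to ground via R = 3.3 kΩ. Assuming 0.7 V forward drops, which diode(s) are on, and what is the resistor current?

Only D2 conducts; I_R ≈ 2.1 mA

Assume both conduct. Then node N would need to be at both 5.6−0.7 = 4.9 V and 7.5−0.7 = 6.8 V, which is impossible.
Assume only D2 conducts: V_N = 7.5 − 0.7 = 6.8 V, so I_R = 6.8/3.3 = 2.06 mA.
Check D1: its anode-to-cathode voltage is 5.6 − 6.8 = -1.2 V < 0.7 V, so it is off. The assumption is consistent.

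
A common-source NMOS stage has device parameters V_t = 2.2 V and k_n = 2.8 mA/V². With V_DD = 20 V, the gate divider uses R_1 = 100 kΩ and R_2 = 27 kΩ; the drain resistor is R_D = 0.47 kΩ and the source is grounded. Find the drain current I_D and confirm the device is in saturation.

V_G = V_DD·R_2/(R_1+R_2) = 20×27/127 = 4.25 V. With the source grounded, V_GS = V_G = 4.25 V.
Assume saturation: I_D = (k_n/2)(V_GS − V_t)² = (2.8/2)×(4.25 − 2.2)² = 1.4×2.05² = 5.89 mA.
V_DS = V_DD − I_D·R_D = 20 − 5.89×0.47 = 17.2 V.
Saturation requires V_DS ≥ V_GS − V_t = 2.05 V; 17.2 ≥ 2.05 ✓.

I_D ≈ 5.9 mA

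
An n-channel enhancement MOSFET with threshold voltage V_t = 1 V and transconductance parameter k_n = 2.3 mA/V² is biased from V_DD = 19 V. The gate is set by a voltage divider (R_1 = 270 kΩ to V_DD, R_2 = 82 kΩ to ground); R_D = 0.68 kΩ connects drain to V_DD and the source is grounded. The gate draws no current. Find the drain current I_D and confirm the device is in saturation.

V_G = V_DD·R_2/(R_1+R_2) = 19×82/352 = 4.43 V. With the source grounded, V_GS = V_G = 4.43 V.
Assume saturation: I_D = (k_n/2)(V_GS − V_t)² = (2.3/2)×(4.43 − 1)² = 1.15×3.43² = 13.5 mA.
V_DS = V_DD − I_D·R_D = 19 − 13.5×0.68 = 9.82 V.
Saturation requires V_DS ≥ V_GS − V_t = 3.43 V; 9.82 ≥ 3.43 ✓.

I_D ≈ 13 mA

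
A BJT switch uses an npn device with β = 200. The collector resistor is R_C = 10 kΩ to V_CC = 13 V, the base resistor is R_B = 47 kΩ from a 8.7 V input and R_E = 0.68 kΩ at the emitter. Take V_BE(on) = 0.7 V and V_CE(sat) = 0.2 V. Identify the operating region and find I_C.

saturation; I_C ≈ 1.2 mA

Assume active: I_B = (8.7 − 0.7)/(47 + 201×0.68) = 0.0436 mA, I_C = β·I_B = 8.71 mA.
Then V_CE = 13 − 8.71×10 − 8.75×0.68 = -80.1 V < 0.2 V — the active assumption fails.
Re-solve with V_CE = 0.2 V. KCL at the emitter: V_E/R_E = (V_BB−0.7−V_E)/R_B + (V_CC−0.2−V_E)/R_C, giving V_E = 0.911 V.
I_C = (V_CC − 0.2 − V_E)/R_C = (12.8 − 0.911)/10 = 1.19 mA.
Check: I_B = (8 − 0.911)/47 = 0.151 mA, and β·I_B = 30.2 mA > I_C, confirming saturation.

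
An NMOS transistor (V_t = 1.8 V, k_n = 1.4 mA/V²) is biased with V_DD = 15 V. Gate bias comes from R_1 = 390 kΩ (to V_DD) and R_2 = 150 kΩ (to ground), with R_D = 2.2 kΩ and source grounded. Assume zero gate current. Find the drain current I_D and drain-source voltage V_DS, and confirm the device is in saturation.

V_G = V_DD·R_2/(R_1+R_2) = 15×150/540 = 4.17 V. With the source grounded, V_GS = V_G = 4.17 V.
Assume saturation: I_D = (k_n/2)(V_GS − V_t)² = (1.4/2)×(4.17 − 1.8)² = 0.7×2.37² = 3.92 mA.
V_DS = V_DD − I_D·R_D = 15 − 3.92×2.2 = 6.37 V.
Saturation requires V_DS ≥ V_GS − V_t = 2.37 V; 6.37 ≥ 2.37 ✓.

I_D ≈ 3.9 mA, V_DS ≈ 6.4 V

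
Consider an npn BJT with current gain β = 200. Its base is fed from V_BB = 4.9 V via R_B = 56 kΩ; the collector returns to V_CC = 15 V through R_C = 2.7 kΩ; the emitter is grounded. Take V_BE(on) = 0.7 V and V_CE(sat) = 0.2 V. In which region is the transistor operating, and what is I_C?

saturation; I_C ≈ 5.5 mA

Assume active: I_B = (4.9 − 0.7)/56 = 0.075 mA, giving I_C = β·I_B = 15 mA.
But then V_CE = 15 − 15×2.7 = -25.5 V < V_CE(sat) = 0.2 V — impossible in the active region.
So the transistor is saturated. With V_CE = 0.2 V, I_C = (V_CC − 0.2)/R_C = 14.8/2.7 = 5.48 mA.
Check: β·I_B = 15 mA > I_C = 5.48 mA, confirming saturation.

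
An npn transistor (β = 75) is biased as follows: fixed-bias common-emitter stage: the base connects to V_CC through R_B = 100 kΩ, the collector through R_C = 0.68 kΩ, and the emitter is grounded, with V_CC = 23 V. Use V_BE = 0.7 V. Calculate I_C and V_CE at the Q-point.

I_C ≈ 17 mA, V_CE ≈ 12 V

Base loop: V_CC = I_B·R_B + V_BE, so I_B = (23 − 0.7)/100 kΩ = 0.223 mA.
In the active region I_C = β·I_B = 75 × 0.223 = 16.7 mA.
Collector loop: V_CE = V_CC − I_C·R_C = 23 − 16.7×0.68 = 11.6 V.
Since V_CE = 11.6 V > V_CE(sat) ≈ 0.2 V, the transistor is in the active region as assumed.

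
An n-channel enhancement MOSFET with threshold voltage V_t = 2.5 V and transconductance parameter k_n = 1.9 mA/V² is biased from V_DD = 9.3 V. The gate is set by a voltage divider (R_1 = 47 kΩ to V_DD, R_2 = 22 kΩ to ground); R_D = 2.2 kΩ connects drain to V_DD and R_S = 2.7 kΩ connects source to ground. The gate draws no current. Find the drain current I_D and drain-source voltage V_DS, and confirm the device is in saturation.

I_D ≈ 0.071 mA, V_DS ≈ 9 V

V_G = V_DD·R_2/(R_1+R_2) = 9.3×22/69 = 2.97 V.
Assume saturation: I_D = (k_n/2)(V_GS − V_t)² with V_GS = V_G − I_D·R_S = 2.97 − 2.7·I_D.
Substituting gives 6.93·I_D² − 3.39·I_D + 0.206 = 0, with roots I_D = 0.071 or 0.418 mA.
The root I_D = 0.418 mA gives V_GS = 1.84 V ≤ V_t, so take I_D = 0.071 mA.
Then V_GS = 2.77 V and V_DS = V_DD − I_D(R_D+R_S) = 9.3 − 0.071×4.9 = 8.95 V.
Saturation requires V_DS ≥ V_GS − V_t = 0.273 V; 8.95 ≥ 0.273 ✓.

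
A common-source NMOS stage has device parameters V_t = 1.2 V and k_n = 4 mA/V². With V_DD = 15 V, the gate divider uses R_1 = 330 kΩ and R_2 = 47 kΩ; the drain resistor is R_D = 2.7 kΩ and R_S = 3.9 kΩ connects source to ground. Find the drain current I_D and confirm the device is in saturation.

V_G = V_DD·R_2/(R_1+R_2) = 15×47/377 = 1.87 V.
Assume saturation: I_D = (k_n/2)(V_GS − V_t)² with V_GS = V_G − I_D·R_S = 1.87 − 3.9·I_D.
Substituting gives 30.4·I_D² − 11.5·I_D + 0.898 = 0, with roots I_D = 0.111 or 0.265 mA.
The root I_D = 0.265 mA gives V_GS = 0.836 V ≤ V_t, so take I_D = 0.111 mA.
Then V_GS = 1.44 V and V_DS = V_DD − I_D(R_D+R_S) = 15 − 0.111×6.6 = 14.3 V.
Saturation requires V_DS ≥ V_GS − V_t = 0.236 V; 14.3 ≥ 0.236 ✓.

I_D ≈ 0.11 mA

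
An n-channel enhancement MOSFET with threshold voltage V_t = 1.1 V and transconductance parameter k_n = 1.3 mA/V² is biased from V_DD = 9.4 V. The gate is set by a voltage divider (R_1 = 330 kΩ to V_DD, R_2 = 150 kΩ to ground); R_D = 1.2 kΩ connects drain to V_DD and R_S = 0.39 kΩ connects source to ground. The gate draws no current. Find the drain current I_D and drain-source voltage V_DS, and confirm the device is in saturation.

I_D ≈ 1.2 mA, V_DS ≈ 7.5 V

V_G = V_DD·R_2/(R_1+R_2) = 9.4×150/480 = 2.94 V.
Assume saturation: I_D = (k_n/2)(V_GS − V_t)² with V_GS = V_G − I_D·R_S = 2.94 − 0.39·I_D.
Substituting gives 0.0989·I_D² − 1.93·I_D + 2.19 = 0, with roots I_D = 1.21 or 18.3 mA.
The root I_D = 18.3 mA gives V_GS = -4.21 V ≤ V_t, so take I_D = 1.21 mA.
Then V_GS = 2.47 V and V_DS = V_DD − I_D(R_D+R_S) = 9.4 − 1.21×1.59 = 7.47 V.
Saturation requires V_DS ≥ V_GS − V_t = 1.37 V; 7.47 ≥ 1.37 ✓.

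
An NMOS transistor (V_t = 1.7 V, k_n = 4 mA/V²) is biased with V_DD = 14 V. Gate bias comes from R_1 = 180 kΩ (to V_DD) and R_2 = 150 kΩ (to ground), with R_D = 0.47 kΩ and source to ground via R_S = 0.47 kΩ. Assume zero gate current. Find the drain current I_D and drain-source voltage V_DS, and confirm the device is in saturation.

I_D ≈ 6.2 mA, V_DS ≈ 8.2 V

V_G = V_DD·R_2/(R_1+R_2) = 14×150/330 = 6.36 V.
Assume saturation: I_D = (k_n/2)(V_GS − V_t)² with V_GS = V_G − I_D·R_S = 6.36 − 0.47·I_D.
Substituting gives 0.442·I_D² − 9.77·I_D + 43.5 = 0, with roots I_D = 6.18 or 15.9 mA.
The root I_D = 15.9 mA gives V_GS = -1.12 V ≤ V_t, so take I_D = 6.18 mA.
Then V_GS = 3.46 V and V_DS = V_DD − I_D(R_D+R_S) = 14 − 6.18×0.94 = 8.19 V.
Saturation requires V_DS ≥ V_GS − V_t = 1.76 V; 8.19 ≥ 1.76 ✓.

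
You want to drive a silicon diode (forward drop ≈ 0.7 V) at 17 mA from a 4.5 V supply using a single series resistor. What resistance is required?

The resistor drops V_S − V_D = 4.5 − 0.7 = 3.8 V at 17 mA.
R = 3.8 V / 17 mA = 0.224 kΩ.

R ≈ 0.22 kΩ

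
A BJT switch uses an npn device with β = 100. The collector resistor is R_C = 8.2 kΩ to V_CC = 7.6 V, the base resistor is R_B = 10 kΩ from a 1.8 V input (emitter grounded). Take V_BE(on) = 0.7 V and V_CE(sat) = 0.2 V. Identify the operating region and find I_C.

saturation; I_C ≈ 0.9 mA

Assume active: I_B = (1.8 − 0.7)/10 = 0.11 mA, giving I_C = β·I_B = 11 mA.
But then V_CE = 7.6 − 11×8.2 = -82.6 V < V_CE(sat) = 0.2 V — impossible in the active region.
So the transistor is saturated. With V_CE = 0.2 V, I_C = (V_CC − 0.2)/R_C = 7.4/8.2 = 0.902 mA.
Check: β·I_B = 11 mA > I_C = 0.902 mA, confirming saturation.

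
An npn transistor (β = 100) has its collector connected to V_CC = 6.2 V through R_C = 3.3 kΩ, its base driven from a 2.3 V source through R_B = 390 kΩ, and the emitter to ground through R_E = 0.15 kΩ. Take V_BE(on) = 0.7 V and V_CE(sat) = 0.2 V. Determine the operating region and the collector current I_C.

Assume active. Base-emitter loop: I_B = (V_BB − V_BE)/(R_B + (β+1)R_E) = (2.3 − 0.7)/(390 + 101×0.15) = 0.00395 mA.
I_C = β·I_B = 100×0.00395 = 0.395 mA.
V_CE = V_CC − I_C·R_C − I_E·R_E = 6.2 − 0.395×3.3 − 0.399×0.15 = 4.84 V > V_CE(sat), so the active-region assumption holds.

active; I_C ≈ 0.39 mA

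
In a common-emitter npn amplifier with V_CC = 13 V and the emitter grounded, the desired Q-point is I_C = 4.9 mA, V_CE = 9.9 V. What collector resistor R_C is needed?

Collector loop: V_CC = I_C·R_C + V_CE.
R_C = (V_CC − V_CE)/I_C = (13 − 9.9)/4.9 = 0.633 kΩ.

R_C ≈ 0.63 kΩ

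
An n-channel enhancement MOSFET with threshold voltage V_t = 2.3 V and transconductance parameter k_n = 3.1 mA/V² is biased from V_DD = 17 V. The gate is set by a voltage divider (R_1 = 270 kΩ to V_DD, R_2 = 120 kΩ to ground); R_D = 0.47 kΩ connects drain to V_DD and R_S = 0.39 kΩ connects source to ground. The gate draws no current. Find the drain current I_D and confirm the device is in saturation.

I_D ≈ 3.6 mA

V_G = V_DD·R_2/(R_1+R_2) = 17×120/390 = 5.23 V.
Assume saturation: I_D = (k_n/2)(V_GS − V_t)² with V_GS = V_G − I_D·R_S = 5.23 − 0.39·I_D.
Substituting gives 0.236·I_D² − 4.54·I_D + 13.3 = 0, with roots I_D = 3.6 or 15.7 mA.
The root I_D = 15.7 mA gives V_GS = -0.879 V ≤ V_t, so take I_D = 3.6 mA.
Then V_GS = 3.82 V and V_DS = V_DD − I_D(R_D+R_S) = 17 − 3.6×0.86 = 13.9 V.
Saturation requires V_DS ≥ V_GS − V_t = 1.52 V; 13.9 ≥ 1.52 ✓.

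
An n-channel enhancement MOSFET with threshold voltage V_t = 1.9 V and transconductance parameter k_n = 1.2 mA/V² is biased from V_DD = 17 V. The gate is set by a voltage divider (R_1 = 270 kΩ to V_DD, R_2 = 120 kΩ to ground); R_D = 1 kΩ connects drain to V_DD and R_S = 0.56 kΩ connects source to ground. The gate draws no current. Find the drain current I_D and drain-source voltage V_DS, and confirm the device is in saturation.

V_G = V_DD·R_2/(R_1+R_2) = 17×120/390 = 5.23 V.
Assume saturation: I_D = (k_n/2)(V_GS − V_t)² with V_GS = V_G − I_D·R_S = 5.23 − 0.56·I_D.
Substituting gives 0.188·I_D² − 3.24·I_D + 6.66 = 0, with roots I_D = 2.39 or 14.8 mA.
The root I_D = 14.8 mA gives V_GS = -3.07 V ≤ V_t, so take I_D = 2.39 mA.
Then V_GS = 3.89 V and V_DS = V_DD − I_D(R_D+R_S) = 17 − 2.39×1.56 = 13.3 V.
Saturation requires V_DS ≥ V_GS − V_t = 1.99 V; 13.3 ≥ 1.99 ✓.

I_D ≈ 2.4 mA, V_DS ≈ 13 V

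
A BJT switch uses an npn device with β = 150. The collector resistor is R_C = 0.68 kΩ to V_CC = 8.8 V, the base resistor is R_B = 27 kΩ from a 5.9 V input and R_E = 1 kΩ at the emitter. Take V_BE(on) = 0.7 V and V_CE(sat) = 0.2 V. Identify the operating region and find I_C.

Assume active. Base-emitter loop: I_B = (V_BB − V_BE)/(R_B + (β+1)R_E) = (5.9 − 0.7)/(27 + 151×1) = 0.0292 mA.
I_C = β·I_B = 150×0.0292 = 4.38 mA.
V_CE = V_CC − I_C·R_C − I_E·R_E = 8.8 − 4.38×0.68 − 4.41×1 = 1.41 V > V_CE(sat), so the active-region assumption holds.

active; I_C ≈ 4.4 mA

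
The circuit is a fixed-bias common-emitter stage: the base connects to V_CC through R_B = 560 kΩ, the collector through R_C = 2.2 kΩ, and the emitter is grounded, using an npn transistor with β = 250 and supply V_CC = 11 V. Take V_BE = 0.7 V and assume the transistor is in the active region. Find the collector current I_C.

Base loop: V_CC = I_B·R_B + V_BE, so I_B = (11 − 0.7)/560 kΩ = 0.0184 mA.
In the active region I_C = β·I_B = 250 × 0.0184 = 4.6 mA.
Collector loop: V_CE = V_CC − I_C·R_C = 11 − 4.6×2.2 = 0.884 V.
Since V_CE = 0.884 V > V_CE(sat) ≈ 0.2 V, the transistor is in the active region as assumed.

I_C ≈ 4.6 mA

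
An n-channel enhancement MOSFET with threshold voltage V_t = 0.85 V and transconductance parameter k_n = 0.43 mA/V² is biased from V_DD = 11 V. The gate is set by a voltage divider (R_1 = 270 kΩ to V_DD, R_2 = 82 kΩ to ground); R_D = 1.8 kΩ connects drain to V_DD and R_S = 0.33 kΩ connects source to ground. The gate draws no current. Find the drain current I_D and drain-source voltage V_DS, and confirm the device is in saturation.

I_D ≈ 0.51 mA, V_DS ≈ 9.9 V

V_G = V_DD·R_2/(R_1+R_2) = 11×82/352 = 2.56 V.
Assume saturation: I_D = (k_n/2)(V_GS − V_t)² with V_GS = V_G − I_D·R_S = 2.56 − 0.33·I_D.
Substituting gives 0.0234·I_D² − 1.24·I_D + 0.631 = 0, with roots I_D = 0.512 or 52.6 mA.
The root I_D = 52.6 mA gives V_GS = -14.8 V ≤ V_t, so take I_D = 0.512 mA.
Then V_GS = 2.39 V and V_DS = V_DD − I_D(R_D+R_S) = 11 − 0.512×2.13 = 9.91 V.
Saturation requires V_DS ≥ V_GS − V_t = 1.54 V; 9.91 ≥ 1.54 ✓.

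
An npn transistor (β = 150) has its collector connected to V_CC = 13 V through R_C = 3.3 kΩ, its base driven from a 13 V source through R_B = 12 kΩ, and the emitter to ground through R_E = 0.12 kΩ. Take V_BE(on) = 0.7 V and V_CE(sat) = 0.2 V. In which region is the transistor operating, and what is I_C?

saturation; I_C ≈ 3.7 mA

Assume active: I_B = (13 − 0.7)/(12 + 151×0.12) = 0.408 mA, I_C = β·I_B = 61.3 mA.
Then V_CE = 13 − 61.3×3.3 − 61.7×0.12 = -197 V < 0.2 V — the active assumption fails.
Re-solve with V_CE = 0.2 V. KCL at the emitter: V_E/R_E = (V_BB−0.7−V_E)/R_B + (V_CC−0.2−V_E)/R_C, giving V_E = 0.562 V.
I_C = (V_CC − 0.2 − V_E)/R_C = (12.8 − 0.562)/3.3 = 3.71 mA.
Check: I_B = (12.3 − 0.562)/12 = 0.978 mA, and β·I_B = 147 mA > I_C, confirming saturation.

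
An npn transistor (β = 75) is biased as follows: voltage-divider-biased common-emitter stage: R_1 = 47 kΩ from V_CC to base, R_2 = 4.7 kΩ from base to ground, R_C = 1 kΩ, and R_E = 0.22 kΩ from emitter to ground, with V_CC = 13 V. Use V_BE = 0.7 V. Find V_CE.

Thevenize the base divider: V_Th = V_CC·R_2/(R_1+R_2) = 13×4.7/51.7 = 1.18 V, R_Th = R_1‖R_2 = 4.27 kΩ.
Base-emitter loop: V_Th = I_B·R_Th + V_BE + (β+1)I_B·R_E, so I_B = (1.18 − 0.7) / (4.27 + 76×0.22) = 0.023 mA.
I_C = β·I_B = 75×0.023 = 1.72 mA, and I_E = (β+1)I_B = 1.74 mA.
V_CE = V_CC − I_C·R_C − I_E·R_E = 13 − 1.72×1 − 1.74×0.22 = 10.9 V.
V_CE = 10.9 V > 0.2 V confirms active-region operation.

V_CE ≈ 11 V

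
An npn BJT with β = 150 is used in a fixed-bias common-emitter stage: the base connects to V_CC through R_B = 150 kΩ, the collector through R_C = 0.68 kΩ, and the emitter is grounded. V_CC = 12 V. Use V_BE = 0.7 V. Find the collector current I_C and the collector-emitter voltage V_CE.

I_C ≈ 11 mA, V_CE ≈ 4.3 V

Base loop: V_CC = I_B·R_B + V_BE, so I_B = (12 − 0.7)/150 kΩ = 0.0753 mA.
In the active region I_C = β·I_B = 150 × 0.0753 = 11.3 mA.
Collector loop: V_CE = V_CC − I_C·R_C = 12 − 11.3×0.68 = 4.32 V.
Since V_CE = 4.32 V > V_CE(sat) ≈ 0.2 V, the transistor is in the active region as assumed.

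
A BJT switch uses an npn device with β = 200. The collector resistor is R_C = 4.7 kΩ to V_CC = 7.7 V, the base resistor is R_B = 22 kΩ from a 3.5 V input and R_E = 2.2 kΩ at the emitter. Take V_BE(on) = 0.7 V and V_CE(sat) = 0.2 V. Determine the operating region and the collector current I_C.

saturation; I_C ≈ 1.1 mA

Assume active: I_B = (3.5 − 0.7)/(22 + 201×2.2) = 0.00603 mA, I_C = β·I_B = 1.21 mA.
Then V_CE = 7.7 − 1.21×4.7 − 1.21×2.2 = -0.637 V < 0.2 V — the active assumption fails.
Re-solve with V_CE = 0.2 V. KCL at the emitter: V_E/R_E = (V_BB−0.7−V_E)/R_B + (V_CC−0.2−V_E)/R_C, giving V_E = 2.42 V.
I_C = (V_CC − 0.2 − V_E)/R_C = (7.5 − 2.42)/4.7 = 1.08 mA.
Check: I_B = (2.8 − 2.42)/22 = 0.0174 mA, and β·I_B = 3.48 mA > I_C, confirming saturation.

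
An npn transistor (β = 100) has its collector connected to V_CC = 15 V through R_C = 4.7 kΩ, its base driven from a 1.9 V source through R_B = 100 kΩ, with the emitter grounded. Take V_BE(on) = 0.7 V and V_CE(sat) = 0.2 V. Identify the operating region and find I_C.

active; I_C ≈ 1.2 mA

Assume active. Base-emitter loop: I_B = (V_BB − V_BE)/R_B = (1.9 − 0.7)/100 = 0.012 mA.
I_C = β·I_B = 100×0.012 = 1.2 mA.
V_CE = V_CC − I_C·R_C = 15 − 1.2×4.7 = 9.36 V > V_CE(sat), so the active-region assumption holds.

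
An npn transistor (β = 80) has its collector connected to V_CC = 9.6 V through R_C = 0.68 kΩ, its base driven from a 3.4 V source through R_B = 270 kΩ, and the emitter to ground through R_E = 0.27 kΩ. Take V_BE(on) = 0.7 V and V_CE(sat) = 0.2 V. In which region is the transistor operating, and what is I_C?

active; I_C ≈ 0.74 mA

Assume active. Base-emitter loop: I_B = (V_BB − V_BE)/(R_B + (β+1)R_E) = (3.4 − 0.7)/(270 + 81×0.27) = 0.00925 mA.
I_C = β·I_B = 80×0.00925 = 0.74 mA.
V_CE = V_CC − I_C·R_C − I_E·R_E = 9.6 − 0.74×0.68 − 0.749×0.27 = 8.89 V > V_CE(sat), so the active-region assumption holds.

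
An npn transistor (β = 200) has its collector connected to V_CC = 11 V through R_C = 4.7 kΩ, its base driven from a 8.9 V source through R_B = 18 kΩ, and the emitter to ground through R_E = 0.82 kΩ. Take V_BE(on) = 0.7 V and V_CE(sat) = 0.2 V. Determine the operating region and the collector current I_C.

Assume active: I_B = (8.9 − 0.7)/(18 + 201×0.82) = 0.0449 mA, I_C = β·I_B = 8.97 mA.
Then V_CE = 11 − 8.97×4.7 − 9.02×0.82 = -38.6 V < 0.2 V — the active assumption fails.
Re-solve with V_CE = 0.2 V. KCL at the emitter: V_E/R_E = (V_BB−0.7−V_E)/R_B + (V_CC−0.2−V_E)/R_C, giving V_E = 1.85 V.
I_C = (V_CC − 0.2 − V_E)/R_C = (10.8 − 1.85)/4.7 = 1.9 mA.
Check: I_B = (8.2 − 1.85)/18 = 0.353 mA, and β·I_B = 70.5 mA > I_C, confirming saturation.

saturation; I_C ≈ 1.9 mA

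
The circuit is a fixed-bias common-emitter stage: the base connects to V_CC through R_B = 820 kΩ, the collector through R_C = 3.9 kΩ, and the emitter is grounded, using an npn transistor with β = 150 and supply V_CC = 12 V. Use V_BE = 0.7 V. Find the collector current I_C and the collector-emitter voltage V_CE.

I_C ≈ 2.1 mA, V_CE ≈ 3.9 V

Base loop: V_CC = I_B·R_B + V_BE, so I_B = (12 − 0.7)/820 kΩ = 0.0138 mA.
In the active region I_C = β·I_B = 150 × 0.0138 = 2.07 mA.
Collector loop: V_CE = V_CC − I_C·R_C = 12 − 2.07×3.9 = 3.94 V.
Since V_CE = 3.94 V > V_CE(sat) ≈ 0.2 V, the transistor is in the active region as assumed.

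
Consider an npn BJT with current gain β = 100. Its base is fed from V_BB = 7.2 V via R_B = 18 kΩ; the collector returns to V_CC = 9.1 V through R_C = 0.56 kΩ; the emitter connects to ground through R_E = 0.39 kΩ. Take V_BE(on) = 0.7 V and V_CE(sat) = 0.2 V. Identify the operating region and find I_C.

Assume active: I_B = (7.2 − 0.7)/(18 + 101×0.39) = 0.113 mA, I_C = β·I_B = 11.3 mA.
Then V_CE = 9.1 − 11.3×0.56 − 11.4×0.39 = -1.7 V < 0.2 V — the active assumption fails.
Re-solve with V_CE = 0.2 V. KCL at the emitter: V_E/R_E = (V_BB−0.7−V_E)/R_B + (V_CC−0.2−V_E)/R_C, giving V_E = 3.69 V.
I_C = (V_CC − 0.2 − V_E)/R_C = (8.9 − 3.69)/0.56 = 9.3 mA.
Check: I_B = (6.5 − 3.69)/18 = 0.156 mA, and β·I_B = 15.6 mA > I_C, confirming saturation.

saturation; I_C ≈ 9.3 mA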